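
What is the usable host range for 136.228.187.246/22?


Network: 136.228.184.0
Broadcast: 136.228.187.255
First usable = network + 1
Last usable = broadcast - 1
Range: 136.228.184.1 to 136.228.187.254


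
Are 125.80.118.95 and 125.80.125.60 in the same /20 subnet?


Mask: 255.255.240.0
125.80.118.95 AND mask = 125.80.112.0
125.80.125.60 AND mask = 125.80.112.0
Yes, same subnet (125.80.112.0)


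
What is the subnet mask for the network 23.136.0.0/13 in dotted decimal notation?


/13 means 13 network bits, 19 host bits
Binary: 11111111111110000000000000000000
Mask: 255.248.0.0


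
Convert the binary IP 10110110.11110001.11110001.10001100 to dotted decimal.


10110110 = 182
11110001 = 241
11110001 = 241
10001100 = 140
IP: 182.241.241.140


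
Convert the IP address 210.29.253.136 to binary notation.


210 = 11010010
29 = 00011101
253 = 11111101
136 = 10001000
Binary: 11010010.00011101.11111101.10001000


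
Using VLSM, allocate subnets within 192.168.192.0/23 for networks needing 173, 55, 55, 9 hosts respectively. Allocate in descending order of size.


173 hosts -> /24 (254 usable): 192.168.192.0/24
55 hosts -> /26 (62 usable): 192.168.193.0/26
55 hosts -> /26 (62 usable): 192.168.193.64/26
9 hosts -> /28 (14 usable): 192.168.193.128/28
Allocation: 192.168.192.0/24 (173 hosts, 254 usable); 192.168.193.0/26 (55 hosts, 62 usable); 192.168.193.64/26 (55 hosts, 62 usable); 192.168.193.128/28 (9 hosts, 14 usable)


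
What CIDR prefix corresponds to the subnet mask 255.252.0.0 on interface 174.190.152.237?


Binary: 11111111.11111100.00000000.00000000
Count leading 1s
Prefix: /14


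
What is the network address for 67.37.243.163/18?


IP:   01000011.00100101.11110011.10100011
Mask: 11111111.11111111.11000000.00000000
AND operation:
Net:  01000011.00100101.11000000.00000000
Network: 67.37.192.0/18


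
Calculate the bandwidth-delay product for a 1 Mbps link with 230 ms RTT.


BDP = bandwidth * RTT
= 1 Mbps * 230 ms
= 1 * 1e6 * 230 / 1000 bits
= 230000 bits
= 28750 bytes
= 28.0762 KB
BDP = 230000 bits (28750 bytes)


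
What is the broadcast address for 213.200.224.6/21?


Network: 213.200.224.0/21
Host bits = 11
Set all host bits to 1:
Broadcast: 213.200.231.255


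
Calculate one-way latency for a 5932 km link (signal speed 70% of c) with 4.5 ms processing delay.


Speed = 0.7 * 3e5 km/s = 210000 km/s
Propagation delay = 5932 / 210000 = 0.0282 s = 28.2476 ms
Processing delay = 4.5 ms
Total one-way latency = 32.7476 ms


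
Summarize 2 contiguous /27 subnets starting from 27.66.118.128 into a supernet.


Original prefix: /27
Number of subnets: 2 = 2^1
New prefix = 27 - 1 = 26
Supernet: 27.66.118.128/26


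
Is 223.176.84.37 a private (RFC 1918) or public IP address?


RFC 1918 private ranges:
  10.0.0.0/8 (10.0.0.0 - 10.255.255.255)
  172.16.0.0/12 (172.16.0.0 - 172.31.255.255)
  192.168.0.0/16 (192.168.0.0 - 192.168.255.255)
Public (not in any RFC 1918 range)


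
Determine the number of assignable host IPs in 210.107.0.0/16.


Host bits = 32 - 16 = 16
Total addresses = 2^16 = 65536
Usable = total - 2 (network and broadcast)
Usable hosts: 65534


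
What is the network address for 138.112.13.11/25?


IP:   10001010.01110000.00001101.00001011
Mask: 11111111.11111111.11111111.10000000
AND operation:
Net:  10001010.01110000.00001101.00000000
Network: 138.112.13.0/25


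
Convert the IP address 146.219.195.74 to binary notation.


146 = 10010010
219 = 11011011
195 = 11000011
74 = 01001010
Binary: 10010010.11011011.11000011.01001010


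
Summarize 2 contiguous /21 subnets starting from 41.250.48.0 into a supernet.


Original prefix: /21
Number of subnets: 2 = 2^1
New prefix = 21 - 1 = 20
Supernet: 41.250.48.0/20


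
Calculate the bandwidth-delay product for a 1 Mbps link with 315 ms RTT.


BDP = bandwidth * RTT
= 1 Mbps * 315 ms
= 1 * 1e6 * 315 / 1000 bits
= 315000 bits
= 39375 bytes
= 38.4521 KB
BDP = 315000 bits (39375 bytes)


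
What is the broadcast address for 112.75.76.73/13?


Network: 112.72.0.0/13
Host bits = 19
Set all host bits to 1:
Broadcast: 112.79.255.255


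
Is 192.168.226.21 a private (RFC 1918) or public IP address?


RFC 1918 private ranges:
  10.0.0.0/8 (10.0.0.0 - 10.255.255.255)
  172.16.0.0/12 (172.16.0.0 - 172.31.255.255)
  192.168.0.0/16 (192.168.0.0 - 192.168.255.255)
Private (in 192.168.0.0/16)


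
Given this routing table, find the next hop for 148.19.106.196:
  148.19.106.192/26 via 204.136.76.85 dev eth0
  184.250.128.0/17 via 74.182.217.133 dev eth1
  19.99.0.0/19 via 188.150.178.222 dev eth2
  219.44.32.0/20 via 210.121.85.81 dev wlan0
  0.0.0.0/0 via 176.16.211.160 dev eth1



Longest prefix match for 148.19.106.196:
  /26 148.19.106.192: MATCH
  /17 184.250.128.0: no
  /19 19.99.0.0: no
  /20 219.44.32.0: no
  /0 0.0.0.0: MATCH
Selected: next-hop 204.136.76.85 via eth0 (matched /26)


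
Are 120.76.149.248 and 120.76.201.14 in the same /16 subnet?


Mask: 255.255.0.0
120.76.149.248 AND mask = 120.76.0.0
120.76.201.14 AND mask = 120.76.0.0
Yes, same subnet (120.76.0.0)


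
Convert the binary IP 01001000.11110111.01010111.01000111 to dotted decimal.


01001000 = 72
11110111 = 247
01010111 = 87
01000111 = 71
IP: 72.247.87.71


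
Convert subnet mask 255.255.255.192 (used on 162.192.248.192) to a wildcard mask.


Subnet mask: 255.255.255.192
Wildcard = 255.255.255.255 - subnet mask
255 - 255 = 0
255 - 255 = 0
255 - 255 = 0
255 - 192 = 63
Wildcard: 0.0.0.63


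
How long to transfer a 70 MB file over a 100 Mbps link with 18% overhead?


Effective throughput = 100 * (1 - 18/100) = 82 Mbps
File size in Mb = 70 * 8 = 560 Mb
Time = 560 / 82
Time = 6.8293 seconds


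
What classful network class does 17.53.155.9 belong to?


First octet: 17
Binary: 00010001
0xxxxxxx -> Class A (1-126)
Class A, default mask 255.0.0.0 (/8)


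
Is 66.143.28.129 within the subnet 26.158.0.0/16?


Subnet network: 26.158.0.0
Test IP AND mask: 66.143.0.0
No, 66.143.28.129 is not in 26.158.0.0/16


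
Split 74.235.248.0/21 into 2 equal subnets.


New prefix = 21 + 1 = 22
Each subnet has 1024 addresses
  74.235.248.0/22
  74.235.252.0/22
Subnets: 74.235.248.0/22, 74.235.252.0/22


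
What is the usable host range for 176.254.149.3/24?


Network: 176.254.149.0
Broadcast: 176.254.149.255
First usable = network + 1
Last usable = broadcast - 1
Range: 176.254.149.1 to 176.254.149.254


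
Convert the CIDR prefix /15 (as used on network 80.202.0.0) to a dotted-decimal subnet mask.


/15 means 15 network bits, 17 host bits
Binary: 11111111111111100000000000000000
Mask: 255.254.0.0


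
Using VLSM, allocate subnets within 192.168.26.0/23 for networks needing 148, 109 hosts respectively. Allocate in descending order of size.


148 hosts -> /24 (254 usable): 192.168.26.0/24
109 hosts -> /25 (126 usable): 192.168.27.0/25
Allocation: 192.168.26.0/24 (148 hosts, 254 usable); 192.168.27.0/25 (109 hosts, 126 usable)


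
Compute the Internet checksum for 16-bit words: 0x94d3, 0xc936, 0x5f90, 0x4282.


Sum all words (with carry folding):
+ 0x94d3 = 0x94d3
+ 0xc936 = 0x5e0a
+ 0x5f90 = 0xbd9a
+ 0x4282 = 0x001d
One's complement: ~0x001d
Checksum = 0xffe2


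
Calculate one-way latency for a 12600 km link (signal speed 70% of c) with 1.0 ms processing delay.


Speed = 0.7 * 3e5 km/s = 210000 km/s
Propagation delay = 12600 / 210000 = 0.06 s = 60 ms
Processing delay = 1.0 ms
Total one-way latency = 61 ms


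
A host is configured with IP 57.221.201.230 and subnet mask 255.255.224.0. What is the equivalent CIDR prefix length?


Binary: 11111111.11111111.11100000.00000000
Count leading 1s
Prefix: /19


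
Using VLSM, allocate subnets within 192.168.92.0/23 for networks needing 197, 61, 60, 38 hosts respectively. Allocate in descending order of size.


197 hosts -> /24 (254 usable): 192.168.92.0/24
61 hosts -> /26 (62 usable): 192.168.93.0/26
60 hosts -> /26 (62 usable): 192.168.93.64/26
38 hosts -> /26 (62 usable): 192.168.93.128/26
Allocation: 192.168.92.0/24 (197 hosts, 254 usable); 192.168.93.0/26 (61 hosts, 62 usable); 192.168.93.64/26 (60 hosts, 62 usable); 192.168.93.128/26 (38 hosts, 62 usable)


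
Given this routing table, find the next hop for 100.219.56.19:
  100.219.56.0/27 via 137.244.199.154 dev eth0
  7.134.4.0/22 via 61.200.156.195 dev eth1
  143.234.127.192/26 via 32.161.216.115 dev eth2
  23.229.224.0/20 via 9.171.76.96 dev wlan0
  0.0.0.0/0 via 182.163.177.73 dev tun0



Longest prefix match for 100.219.56.19:
  /27 100.219.56.0: MATCH
  /22 7.134.4.0: no
  /26 143.234.127.192: no
  /20 23.229.224.0: no
  /0 0.0.0.0: MATCH
Selected: next-hop 137.244.199.154 via eth0 (matched /27)


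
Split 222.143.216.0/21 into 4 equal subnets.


New prefix = 21 + 2 = 23
Each subnet has 512 addresses
  222.143.216.0/23
  222.143.218.0/23
  222.143.220.0/23
  222.143.222.0/23
Subnets: 222.143.216.0/23, 222.143.218.0/23, 222.143.220.0/23, 222.143.222.0/23


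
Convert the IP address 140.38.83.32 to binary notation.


140 = 10001100
38 = 00100110
83 = 01010011
32 = 00100000
Binary: 10001100.00100110.01010011.00100000


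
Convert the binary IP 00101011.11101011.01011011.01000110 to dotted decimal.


00101011 = 43
11101011 = 235
01011011 = 91
01000110 = 70
IP: 43.235.91.70


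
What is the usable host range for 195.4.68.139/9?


Network: 195.0.0.0
Broadcast: 195.127.255.255
First usable = network + 1
Last usable = broadcast - 1
Range: 195.0.0.1 to 195.127.255.254


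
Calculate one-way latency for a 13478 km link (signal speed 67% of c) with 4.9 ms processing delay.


Speed = 0.67 * 3e5 km/s = 201000 km/s
Propagation delay = 13478 / 201000 = 0.0671 s = 67.0547 ms
Processing delay = 4.9 ms
Total one-way latency = 71.9547 ms


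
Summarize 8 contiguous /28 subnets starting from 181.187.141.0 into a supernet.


Original prefix: /28
Number of subnets: 8 = 2^3
New prefix = 28 - 3 = 25
Supernet: 181.187.141.0/25


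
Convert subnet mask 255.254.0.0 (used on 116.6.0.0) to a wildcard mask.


Subnet mask: 255.254.0.0
Wildcard = 255.255.255.255 - subnet mask
255 - 255 = 0
255 - 254 = 1
255 - 0 = 255
255 - 0 = 255
Wildcard: 0.1.255.255


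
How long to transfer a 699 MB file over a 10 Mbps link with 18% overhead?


Effective throughput = 10 * (1 - 18/100) = 8.2 Mbps
File size in Mb = 699 * 8 = 5592 Mb
Time = 5592 / 8.2
Time = 681.9512 seconds


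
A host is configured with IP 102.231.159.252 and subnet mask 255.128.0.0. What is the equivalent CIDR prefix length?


Binary: 11111111.10000000.00000000.00000000
Count leading 1s
Prefix: /9


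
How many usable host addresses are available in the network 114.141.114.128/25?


Host bits = 32 - 25 = 7
Total addresses = 2^7 = 128
Usable = total - 2 (network and broadcast)
Usable hosts: 126


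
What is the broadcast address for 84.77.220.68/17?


Network: 84.77.128.0/17
Host bits = 15
Set all host bits to 1:
Broadcast: 84.77.255.255


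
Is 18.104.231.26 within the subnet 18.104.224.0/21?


Subnet network: 18.104.224.0
Test IP AND mask: 18.104.224.0
Yes, 18.104.231.26 is in 18.104.224.0/21


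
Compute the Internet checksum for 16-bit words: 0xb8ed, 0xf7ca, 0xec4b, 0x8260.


Sum all words (with carry folding):
+ 0xb8ed = 0xb8ed
+ 0xf7ca = 0xb0b8
+ 0xec4b = 0x9d04
+ 0x8260 = 0x1f65
One's complement: ~0x1f65
Checksum = 0xe09a


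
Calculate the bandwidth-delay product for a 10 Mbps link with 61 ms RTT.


BDP = bandwidth * RTT
= 10 Mbps * 61 ms
= 10 * 1e6 * 61 / 1000 bits
= 610000 bits
= 76250 bytes
= 74.4629 KB
BDP = 610000 bits (76250 bytes)


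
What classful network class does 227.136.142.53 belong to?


First octet: 227
Binary: 11100011
1110xxxx -> Class D (224-239)
Class D (multicast), default mask N/A


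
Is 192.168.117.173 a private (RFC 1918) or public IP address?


RFC 1918 private ranges:
  10.0.0.0/8 (10.0.0.0 - 10.255.255.255)
  172.16.0.0/12 (172.16.0.0 - 172.31.255.255)
  192.168.0.0/16 (192.168.0.0 - 192.168.255.255)
Private (in 192.168.0.0/16)


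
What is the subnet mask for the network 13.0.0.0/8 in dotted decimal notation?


/8 means 8 network bits, 24 host bits
Binary: 11111111000000000000000000000000
Mask: 255.0.0.0


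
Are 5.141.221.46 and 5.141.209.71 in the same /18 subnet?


Mask: 255.255.192.0
5.141.221.46 AND mask = 5.141.192.0
5.141.209.71 AND mask = 5.141.192.0
Yes, same subnet (5.141.192.0)


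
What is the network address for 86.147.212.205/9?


IP:   01010110.10010011.11010100.11001101
Mask: 11111111.10000000.00000000.00000000
AND operation:
Net:  01010110.10000000.00000000.00000000
Network: 86.128.0.0/9


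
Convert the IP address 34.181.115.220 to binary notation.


34 = 00100010
181 = 10110101
115 = 01110011
220 = 11011100
Binary: 00100010.10110101.01110011.11011100


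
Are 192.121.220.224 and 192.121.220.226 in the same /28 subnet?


Mask: 255.255.255.240
192.121.220.224 AND mask = 192.121.220.224
192.121.220.226 AND mask = 192.121.220.224
Yes, same subnet (192.121.220.224)


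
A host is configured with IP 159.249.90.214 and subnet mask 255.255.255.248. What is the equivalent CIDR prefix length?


Binary: 11111111.11111111.11111111.11111000
Count leading 1s
Prefix: /29


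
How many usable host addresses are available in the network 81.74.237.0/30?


Host bits = 32 - 30 = 2
Total addresses = 2^2 = 4
Usable = total - 2 (network and broadcast)
Usable hosts: 2


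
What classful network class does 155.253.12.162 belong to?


First octet: 155
Binary: 10011011
10xxxxxx -> Class B (128-191)
Class B, default mask 255.255.0.0 (/16)


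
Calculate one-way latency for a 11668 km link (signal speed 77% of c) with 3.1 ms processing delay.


Speed = 0.77 * 3e5 km/s = 231000 km/s
Propagation delay = 11668 / 231000 = 0.0505 s = 50.5108 ms
Processing delay = 3.1 ms
Total one-way latency = 53.6108 ms


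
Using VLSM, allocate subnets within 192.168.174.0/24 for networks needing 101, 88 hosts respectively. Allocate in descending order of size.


101 hosts -> /25 (126 usable): 192.168.174.0/25
88 hosts -> /25 (126 usable): 192.168.174.128/25
Allocation: 192.168.174.0/25 (101 hosts, 126 usable); 192.168.174.128/25 (88 hosts, 126 usable)


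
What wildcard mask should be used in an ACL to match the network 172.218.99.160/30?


Subnet mask: 255.255.255.252
Wildcard = 255.255.255.255 - subnet mask
255 - 255 = 0
255 - 255 = 0
255 - 255 = 0
255 - 252 = 3
Wildcard: 0.0.0.3


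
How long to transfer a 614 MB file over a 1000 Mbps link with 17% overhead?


Effective throughput = 1000 * (1 - 17/100) = 830 Mbps
File size in Mb = 614 * 8 = 4912 Mb
Time = 4912 / 830
Time = 5.9181 seconds


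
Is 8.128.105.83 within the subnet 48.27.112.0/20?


Subnet network: 48.27.112.0
Test IP AND mask: 8.128.96.0
No, 8.128.105.83 is not in 48.27.112.0/20


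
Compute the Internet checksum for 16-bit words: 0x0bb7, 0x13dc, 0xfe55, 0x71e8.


Sum all words (with carry folding):
+ 0x0bb7 = 0x0bb7
+ 0x13dc = 0x1f93
+ 0xfe55 = 0x1de9
+ 0x71e8 = 0x8fd1
One's complement: ~0x8fd1
Checksum = 0x702e


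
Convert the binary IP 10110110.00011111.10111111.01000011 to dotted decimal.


10110110 = 182
00011111 = 31
10111111 = 191
01000011 = 67
IP: 182.31.191.67


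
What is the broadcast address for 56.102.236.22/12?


Network: 56.96.0.0/12
Host bits = 20
Set all host bits to 1:
Broadcast: 56.111.255.255


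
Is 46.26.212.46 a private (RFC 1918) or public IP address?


RFC 1918 private ranges:
  10.0.0.0/8 (10.0.0.0 - 10.255.255.255)
  172.16.0.0/12 (172.16.0.0 - 172.31.255.255)
  192.168.0.0/16 (192.168.0.0 - 192.168.255.255)
Public (not in any RFC 1918 range)


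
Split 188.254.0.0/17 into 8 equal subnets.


New prefix = 17 + 3 = 20
Each subnet has 4096 addresses
  188.254.0.0/20
  188.254.16.0/20
  188.254.32.0/20
  188.254.48.0/20
  188.254.64.0/20
  188.254.80.0/20
  188.254.96.0/20
  188.254.112.0/20
Subnets: 188.254.0.0/20, 188.254.16.0/20, 188.254.32.0/20, 188.254.48.0/20, 188.254.64.0/20, 188.254.80.0/20, 188.254.96.0/20, 188.254.112.0/20


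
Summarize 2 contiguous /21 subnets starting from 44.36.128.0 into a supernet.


Original prefix: /21
Number of subnets: 2 = 2^1
New prefix = 21 - 1 = 20
Supernet: 44.36.128.0/20


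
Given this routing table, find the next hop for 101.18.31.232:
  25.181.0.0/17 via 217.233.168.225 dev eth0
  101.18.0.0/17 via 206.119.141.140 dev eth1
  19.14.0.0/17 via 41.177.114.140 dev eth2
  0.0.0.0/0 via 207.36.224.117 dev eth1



Longest prefix match for 101.18.31.232:
  /17 25.181.0.0: no
  /17 101.18.0.0: MATCH
  /17 19.14.0.0: no
  /0 0.0.0.0: MATCH
Selected: next-hop 206.119.141.140 via eth1 (matched /17)


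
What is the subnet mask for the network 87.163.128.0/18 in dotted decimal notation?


/18 means 18 network bits, 14 host bits
Binary: 11111111111111111100000000000000
Mask: 255.255.192.0


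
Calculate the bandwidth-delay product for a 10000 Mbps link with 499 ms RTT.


BDP = bandwidth * RTT
= 10000 Mbps * 499 ms
= 10000 * 1e6 * 499 / 1000 bits
= 4990000000 bits
= 623750000 bytes
= 609130.8594 KB
BDP = 4990000000 bits (623750000 bytes)


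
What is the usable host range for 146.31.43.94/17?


Network: 146.31.0.0
Broadcast: 146.31.127.255
First usable = network + 1
Last usable = broadcast - 1
Range: 146.31.0.1 to 146.31.127.254


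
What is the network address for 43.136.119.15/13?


IP:   00101011.10001000.01110111.00001111
Mask: 11111111.11111000.00000000.00000000
AND operation:
Net:  00101011.10001000.00000000.00000000
Network: 43.136.0.0/13


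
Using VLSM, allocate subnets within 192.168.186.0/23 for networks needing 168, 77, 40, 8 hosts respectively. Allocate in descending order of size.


168 hosts -> /24 (254 usable): 192.168.186.0/24
77 hosts -> /25 (126 usable): 192.168.187.0/25
40 hosts -> /26 (62 usable): 192.168.187.128/26
8 hosts -> /28 (14 usable): 192.168.187.192/28
Allocation: 192.168.186.0/24 (168 hosts, 254 usable); 192.168.187.0/25 (77 hosts, 126 usable); 192.168.187.128/26 (40 hosts, 62 usable); 192.168.187.192/28 (8 hosts, 14 usable)


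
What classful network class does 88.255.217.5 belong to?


First octet: 88
Binary: 01011000
0xxxxxxx -> Class A (1-126)
Class A, default mask 255.0.0.0 (/8)


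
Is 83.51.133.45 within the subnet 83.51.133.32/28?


Subnet network: 83.51.133.32
Test IP AND mask: 83.51.133.32
Yes, 83.51.133.45 is in 83.51.133.32/28


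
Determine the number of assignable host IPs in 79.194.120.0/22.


Host bits = 32 - 22 = 10
Total addresses = 2^10 = 1024
Usable = total - 2 (network and broadcast)
Usable hosts: 1022


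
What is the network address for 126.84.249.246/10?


IP:   01111110.01010100.11111001.11110110
Mask: 11111111.11000000.00000000.00000000
AND operation:
Net:  01111110.01000000.00000000.00000000
Network: 126.64.0.0/10


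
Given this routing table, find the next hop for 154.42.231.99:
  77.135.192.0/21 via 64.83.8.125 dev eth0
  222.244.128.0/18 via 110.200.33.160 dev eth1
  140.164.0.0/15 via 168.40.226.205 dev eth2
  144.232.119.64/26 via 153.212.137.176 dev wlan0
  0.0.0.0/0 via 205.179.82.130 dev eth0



Longest prefix match for 154.42.231.99:
  /21 77.135.192.0: no
  /18 222.244.128.0: no
  /15 140.164.0.0: no
  /26 144.232.119.64: no
  /0 0.0.0.0: MATCH
Selected: next-hop 205.179.82.130 via eth0 (matched /0)


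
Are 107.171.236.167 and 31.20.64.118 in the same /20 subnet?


Mask: 255.255.240.0
107.171.236.167 AND mask = 107.171.224.0
31.20.64.118 AND mask = 31.20.64.0
No, different subnets (107.171.224.0 vs 31.20.64.0)


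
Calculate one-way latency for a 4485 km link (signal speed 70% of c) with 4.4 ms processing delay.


Speed = 0.7 * 3e5 km/s = 210000 km/s
Propagation delay = 4485 / 210000 = 0.0214 s = 21.3571 ms
Processing delay = 4.4 ms
Total one-way latency = 25.7571 ms


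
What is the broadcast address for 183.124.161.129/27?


Network: 183.124.161.128/27
Host bits = 5
Set all host bits to 1:
Broadcast: 183.124.161.159


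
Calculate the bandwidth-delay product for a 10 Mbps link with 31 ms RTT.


BDP = bandwidth * RTT
= 10 Mbps * 31 ms
= 10 * 1e6 * 31 / 1000 bits
= 310000 bits
= 38750 bytes
= 37.8418 KB
BDP = 310000 bits (38750 bytes)


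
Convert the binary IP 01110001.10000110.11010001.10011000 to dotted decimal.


01110001 = 113
10000110 = 134
11010001 = 209
10011000 = 152
IP: 113.134.209.152


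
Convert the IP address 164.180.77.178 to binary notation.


164 = 10100100
180 = 10110100
77 = 01001101
178 = 10110010
Binary: 10100100.10110100.01001101.10110010


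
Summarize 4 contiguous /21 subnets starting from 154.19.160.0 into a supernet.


Original prefix: /21
Number of subnets: 4 = 2^2
New prefix = 21 - 2 = 19
Supernet: 154.19.160.0/19


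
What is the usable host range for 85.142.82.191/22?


Network: 85.142.80.0
Broadcast: 85.142.83.255
First usable = network + 1
Last usable = broadcast - 1
Range: 85.142.80.1 to 85.142.83.254


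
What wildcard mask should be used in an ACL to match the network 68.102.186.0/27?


Subnet mask: 255.255.255.224
Wildcard = 255.255.255.255 - subnet mask
255 - 255 = 0
255 - 255 = 0
255 - 255 = 0
255 - 224 = 31
Wildcard: 0.0.0.31


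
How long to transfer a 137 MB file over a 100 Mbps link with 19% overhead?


Effective throughput = 100 * (1 - 19/100) = 81 Mbps
File size in Mb = 137 * 8 = 1096 Mb
Time = 1096 / 81
Time = 13.5309 seconds


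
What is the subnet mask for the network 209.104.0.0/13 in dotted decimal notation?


/13 means 13 network bits, 19 host bits
Binary: 11111111111110000000000000000000
Mask: 255.248.0.0


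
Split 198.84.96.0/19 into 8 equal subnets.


New prefix = 19 + 3 = 22
Each subnet has 1024 addresses
  198.84.96.0/22
  198.84.100.0/22
  198.84.104.0/22
  198.84.108.0/22
  198.84.112.0/22
  198.84.116.0/22
  198.84.120.0/22
  198.84.124.0/22
Subnets: 198.84.96.0/22, 198.84.100.0/22, 198.84.104.0/22, 198.84.108.0/22, 198.84.112.0/22, 198.84.116.0/22, 198.84.120.0/22, 198.84.124.0/22


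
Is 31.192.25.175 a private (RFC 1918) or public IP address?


RFC 1918 private ranges:
  10.0.0.0/8 (10.0.0.0 - 10.255.255.255)
  172.16.0.0/12 (172.16.0.0 - 172.31.255.255)
  192.168.0.0/16 (192.168.0.0 - 192.168.255.255)
Public (not in any RFC 1918 range)


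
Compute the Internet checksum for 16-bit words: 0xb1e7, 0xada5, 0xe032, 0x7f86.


Sum all words (with carry folding):
+ 0xb1e7 = 0xb1e7
+ 0xada5 = 0x5f8d
+ 0xe032 = 0x3fc0
+ 0x7f86 = 0xbf46
One's complement: ~0xbf46
Checksum = 0x40b9


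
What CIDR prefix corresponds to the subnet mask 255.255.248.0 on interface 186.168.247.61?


Binary: 11111111.11111111.11111000.00000000
Count leading 1s
Prefix: /21


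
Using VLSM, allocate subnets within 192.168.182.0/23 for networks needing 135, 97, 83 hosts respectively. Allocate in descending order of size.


135 hosts -> /24 (254 usable): 192.168.182.0/24
97 hosts -> /25 (126 usable): 192.168.183.0/25
83 hosts -> /25 (126 usable): 192.168.183.128/25
Allocation: 192.168.182.0/24 (135 hosts, 254 usable); 192.168.183.0/25 (97 hosts, 126 usable); 192.168.183.128/25 (83 hosts, 126 usable)


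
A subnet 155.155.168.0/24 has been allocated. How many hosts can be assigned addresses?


Host bits = 32 - 24 = 8
Total addresses = 2^8 = 256
Usable = total - 2 (network and broadcast)
Usable hosts: 254


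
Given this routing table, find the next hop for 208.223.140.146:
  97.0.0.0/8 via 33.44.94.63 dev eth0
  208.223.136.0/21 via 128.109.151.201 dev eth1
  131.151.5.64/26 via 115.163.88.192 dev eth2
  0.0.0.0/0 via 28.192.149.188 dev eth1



Longest prefix match for 208.223.140.146:
  /8 97.0.0.0: no
  /21 208.223.136.0: MATCH
  /26 131.151.5.64: no
  /0 0.0.0.0: MATCH
Selected: next-hop 128.109.151.201 via eth1 (matched /21)


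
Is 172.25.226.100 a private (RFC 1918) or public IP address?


RFC 1918 private ranges:
  10.0.0.0/8 (10.0.0.0 - 10.255.255.255)
  172.16.0.0/12 (172.16.0.0 - 172.31.255.255)
  192.168.0.0/16 (192.168.0.0 - 192.168.255.255)
Private (in 172.16.0.0/12)


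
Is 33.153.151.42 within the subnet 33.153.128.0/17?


Subnet network: 33.153.128.0
Test IP AND mask: 33.153.128.0
Yes, 33.153.151.42 is in 33.153.128.0/17


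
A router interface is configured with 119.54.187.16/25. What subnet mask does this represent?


/25 means 25 network bits, 7 host bits
Binary: 11111111111111111111111110000000
Mask: 255.255.255.128


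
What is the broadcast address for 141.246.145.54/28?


Network: 141.246.145.48/28
Host bits = 4
Set all host bits to 1:
Broadcast: 141.246.145.63


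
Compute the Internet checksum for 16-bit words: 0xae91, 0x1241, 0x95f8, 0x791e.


Sum all words (with carry folding):
+ 0xae91 = 0xae91
+ 0x1241 = 0xc0d2
+ 0x95f8 = 0x56cb
+ 0x791e = 0xcfe9
One's complement: ~0xcfe9
Checksum = 0x3016


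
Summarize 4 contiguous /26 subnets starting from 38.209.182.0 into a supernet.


Original prefix: /26
Number of subnets: 4 = 2^2
New prefix = 26 - 2 = 24
Supernet: 38.209.182.0/24


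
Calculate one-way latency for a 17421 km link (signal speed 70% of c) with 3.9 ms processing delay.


Speed = 0.7 * 3e5 km/s = 210000 km/s
Propagation delay = 17421 / 210000 = 0.083 s = 82.9571 ms
Processing delay = 3.9 ms
Total one-way latency = 86.8571 ms


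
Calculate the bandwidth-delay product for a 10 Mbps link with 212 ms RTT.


BDP = bandwidth * RTT
= 10 Mbps * 212 ms
= 10 * 1e6 * 212 / 1000 bits
= 2120000 bits
= 265000 bytes
= 258.7891 KB
BDP = 2120000 bits (265000 bytes)


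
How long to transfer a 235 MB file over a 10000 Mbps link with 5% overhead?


Effective throughput = 10000 * (1 - 5/100) = 9500 Mbps
File size in Mb = 235 * 8 = 1880 Mb
Time = 1880 / 9500
Time = 0.1979 seconds


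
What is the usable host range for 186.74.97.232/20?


Network: 186.74.96.0
Broadcast: 186.74.111.255
First usable = network + 1
Last usable = broadcast - 1
Range: 186.74.96.1 to 186.74.111.254


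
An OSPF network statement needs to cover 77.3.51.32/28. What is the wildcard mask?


Subnet mask: 255.255.255.240
Wildcard = 255.255.255.255 - subnet mask
255 - 255 = 0
255 - 255 = 0
255 - 255 = 0
255 - 240 = 15
Wildcard: 0.0.0.15


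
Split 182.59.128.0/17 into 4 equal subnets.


New prefix = 17 + 2 = 19
Each subnet has 8192 addresses
  182.59.128.0/19
  182.59.160.0/19
  182.59.192.0/19
  182.59.224.0/19
Subnets: 182.59.128.0/19, 182.59.160.0/19, 182.59.192.0/19, 182.59.224.0/19


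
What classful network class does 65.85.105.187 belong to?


First octet: 65
Binary: 01000001
0xxxxxxx -> Class A (1-126)
Class A, default mask 255.0.0.0 (/8)


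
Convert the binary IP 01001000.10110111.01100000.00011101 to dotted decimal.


01001000 = 72
10110111 = 183
01100000 = 96
00011101 = 29
IP: 72.183.96.29


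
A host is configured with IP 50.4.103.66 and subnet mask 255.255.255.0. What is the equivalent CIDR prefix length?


Binary: 11111111.11111111.11111111.00000000
Count leading 1s
Prefix: /24


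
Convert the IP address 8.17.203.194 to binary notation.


8 = 00001000
17 = 00010001
203 = 11001011
194 = 11000010
Binary: 00001000.00010001.11001011.11000010


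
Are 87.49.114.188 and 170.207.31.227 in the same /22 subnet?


Mask: 255.255.252.0
87.49.114.188 AND mask = 87.49.112.0
170.207.31.227 AND mask = 170.207.28.0
No, different subnets (87.49.112.0 vs 170.207.28.0)


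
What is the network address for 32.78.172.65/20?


IP:   00100000.01001110.10101100.01000001
Mask: 11111111.11111111.11110000.00000000
AND operation:
Net:  00100000.01001110.10100000.00000000
Network: 32.78.160.0/20


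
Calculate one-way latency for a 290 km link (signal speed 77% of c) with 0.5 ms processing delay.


Speed = 0.77 * 3e5 km/s = 231000 km/s
Propagation delay = 290 / 231000 = 0.0013 s = 1.2554 ms
Processing delay = 0.5 ms
Total one-way latency = 1.7554 ms


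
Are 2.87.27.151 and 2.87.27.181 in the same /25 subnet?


Mask: 255.255.255.128
2.87.27.151 AND mask = 2.87.27.128
2.87.27.181 AND mask = 2.87.27.128
Yes, same subnet (2.87.27.128)


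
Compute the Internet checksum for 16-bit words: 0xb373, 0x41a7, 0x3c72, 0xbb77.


Sum all words (with carry folding):
+ 0xb373 = 0xb373
+ 0x41a7 = 0xf51a
+ 0x3c72 = 0x318d
+ 0xbb77 = 0xed04
One's complement: ~0xed04
Checksum = 0x12fb


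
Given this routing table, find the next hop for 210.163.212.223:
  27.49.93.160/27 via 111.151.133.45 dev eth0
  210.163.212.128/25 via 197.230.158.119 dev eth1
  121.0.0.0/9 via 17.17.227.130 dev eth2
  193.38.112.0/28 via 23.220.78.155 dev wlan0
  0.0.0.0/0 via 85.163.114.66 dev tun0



Longest prefix match for 210.163.212.223:
  /27 27.49.93.160: no
  /25 210.163.212.128: MATCH
  /9 121.0.0.0: no
  /28 193.38.112.0: no
  /0 0.0.0.0: MATCH
Selected: next-hop 197.230.158.119 via eth1 (matched /25)


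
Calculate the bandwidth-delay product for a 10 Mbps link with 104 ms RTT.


BDP = bandwidth * RTT
= 10 Mbps * 104 ms
= 10 * 1e6 * 104 / 1000 bits
= 1040000 bits
= 130000 bytes
= 126.9531 KB
BDP = 1040000 bits (130000 bytes)


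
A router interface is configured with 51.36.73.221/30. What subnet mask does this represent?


/30 means 30 network bits, 2 host bits
Binary: 11111111111111111111111111111100
Mask: 255.255.255.252


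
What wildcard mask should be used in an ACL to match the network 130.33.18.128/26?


Subnet mask: 255.255.255.192
Wildcard = 255.255.255.255 - subnet mask
255 - 255 = 0
255 - 255 = 0
255 - 255 = 0
255 - 192 = 63
Wildcard: 0.0.0.63


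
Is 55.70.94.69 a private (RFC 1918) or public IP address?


RFC 1918 private ranges:
  10.0.0.0/8 (10.0.0.0 - 10.255.255.255)
  172.16.0.0/12 (172.16.0.0 - 172.31.255.255)
  192.168.0.0/16 (192.168.0.0 - 192.168.255.255)
Public (not in any RFC 1918 range)


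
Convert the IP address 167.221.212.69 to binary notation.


167 = 10100111
221 = 11011101
212 = 11010100
69 = 01000101
Binary: 10100111.11011101.11010100.01000101


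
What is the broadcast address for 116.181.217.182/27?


Network: 116.181.217.160/27
Host bits = 5
Set all host bits to 1:
Broadcast: 116.181.217.191


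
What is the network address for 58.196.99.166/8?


IP:   00111010.11000100.01100011.10100110
Mask: 11111111.00000000.00000000.00000000
AND operation:
Net:  00111010.00000000.00000000.00000000
Network: 58.0.0.0/8


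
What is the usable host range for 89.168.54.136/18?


Network: 89.168.0.0
Broadcast: 89.168.63.255
First usable = network + 1
Last usable = broadcast - 1
Range: 89.168.0.1 to 89.168.63.254


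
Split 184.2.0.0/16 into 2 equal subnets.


New prefix = 16 + 1 = 17
Each subnet has 32768 addresses
  184.2.0.0/17
  184.2.128.0/17
Subnets: 184.2.0.0/17, 184.2.128.0/17


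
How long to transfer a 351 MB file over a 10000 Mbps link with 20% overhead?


Effective throughput = 10000 * (1 - 20/100) = 8000 Mbps
File size in Mb = 351 * 8 = 2808 Mb
Time = 2808 / 8000
Time = 0.351 seconds


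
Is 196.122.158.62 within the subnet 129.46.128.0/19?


Subnet network: 129.46.128.0
Test IP AND mask: 196.122.128.0
No, 196.122.158.62 is not in 129.46.128.0/19


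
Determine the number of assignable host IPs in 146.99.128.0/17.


Host bits = 32 - 17 = 15
Total addresses = 2^15 = 32768
Usable = total - 2 (network and broadcast)
Usable hosts: 32766


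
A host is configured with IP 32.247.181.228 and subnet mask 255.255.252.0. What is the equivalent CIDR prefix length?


Binary: 11111111.11111111.11111100.00000000
Count leading 1s
Prefix: /22


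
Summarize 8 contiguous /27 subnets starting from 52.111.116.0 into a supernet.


Original prefix: /27
Number of subnets: 8 = 2^3
New prefix = 27 - 3 = 24
Supernet: 52.111.116.0/24


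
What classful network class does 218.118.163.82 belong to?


First octet: 218
Binary: 11011010
110xxxxx -> Class C (192-223)
Class C, default mask 255.255.255.0 (/24)


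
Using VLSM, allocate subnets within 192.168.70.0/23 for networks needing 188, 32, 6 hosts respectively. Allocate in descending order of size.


188 hosts -> /24 (254 usable): 192.168.70.0/24
32 hosts -> /26 (62 usable): 192.168.71.0/26
6 hosts -> /29 (6 usable): 192.168.71.64/29
Allocation: 192.168.70.0/24 (188 hosts, 254 usable); 192.168.71.0/26 (32 hosts, 62 usable); 192.168.71.64/29 (6 hosts, 6 usable)


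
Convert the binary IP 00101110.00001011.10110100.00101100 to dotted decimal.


00101110 = 46
00001011 = 11
10110100 = 180
00101100 = 44
IP: 46.11.180.44


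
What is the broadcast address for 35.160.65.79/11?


Network: 35.160.0.0/11
Host bits = 21
Set all host bits to 1:
Broadcast: 35.191.255.255


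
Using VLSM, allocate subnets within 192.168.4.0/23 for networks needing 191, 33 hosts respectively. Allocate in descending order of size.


191 hosts -> /24 (254 usable): 192.168.4.0/24
33 hosts -> /26 (62 usable): 192.168.5.0/26
Allocation: 192.168.4.0/24 (191 hosts, 254 usable); 192.168.5.0/26 (33 hosts, 62 usable)


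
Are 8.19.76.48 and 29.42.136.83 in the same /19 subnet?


Mask: 255.255.224.0
8.19.76.48 AND mask = 8.19.64.0
29.42.136.83 AND mask = 29.42.128.0
No, different subnets (8.19.64.0 vs 29.42.128.0)


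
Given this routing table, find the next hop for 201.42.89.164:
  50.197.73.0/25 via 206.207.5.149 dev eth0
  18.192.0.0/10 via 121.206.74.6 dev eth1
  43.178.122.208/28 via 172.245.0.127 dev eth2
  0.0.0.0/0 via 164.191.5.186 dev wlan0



Longest prefix match for 201.42.89.164:
  /25 50.197.73.0: no
  /10 18.192.0.0: no
  /28 43.178.122.208: no
  /0 0.0.0.0: MATCH
Selected: next-hop 164.191.5.186 via wlan0 (matched /0)


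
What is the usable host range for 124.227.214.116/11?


Network: 124.224.0.0
Broadcast: 124.255.255.255
First usable = network + 1
Last usable = broadcast - 1
Range: 124.224.0.1 to 124.255.255.254


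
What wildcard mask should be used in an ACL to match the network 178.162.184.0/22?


Subnet mask: 255.255.252.0
Wildcard = 255.255.255.255 - subnet mask
255 - 255 = 0
255 - 255 = 0
255 - 252 = 3
255 - 0 = 255
Wildcard: 0.0.3.255


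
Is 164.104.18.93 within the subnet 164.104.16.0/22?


Subnet network: 164.104.16.0
Test IP AND mask: 164.104.16.0
Yes, 164.104.18.93 is in 164.104.16.0/22


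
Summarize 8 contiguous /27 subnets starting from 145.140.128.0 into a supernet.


Original prefix: /27
Number of subnets: 8 = 2^3
New prefix = 27 - 3 = 24
Supernet: 145.140.128.0/24


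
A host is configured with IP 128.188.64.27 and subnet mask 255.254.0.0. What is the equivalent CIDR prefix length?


Binary: 11111111.11111110.00000000.00000000
Count leading 1s
Prefix: /15


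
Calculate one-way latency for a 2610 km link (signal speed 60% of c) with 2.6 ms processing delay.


Speed = 0.6 * 3e5 km/s = 180000 km/s
Propagation delay = 2610 / 180000 = 0.0145 s = 14.5 ms
Processing delay = 2.6 ms
Total one-way latency = 17.1 ms


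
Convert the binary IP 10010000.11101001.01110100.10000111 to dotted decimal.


10010000 = 144
11101001 = 233
01110100 = 116
10000111 = 135
IP: 144.233.116.135


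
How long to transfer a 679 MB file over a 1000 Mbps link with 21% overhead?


Effective throughput = 1000 * (1 - 21/100) = 790 Mbps
File size in Mb = 679 * 8 = 5432 Mb
Time = 5432 / 790
Time = 6.8759 seconds


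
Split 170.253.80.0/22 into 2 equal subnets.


New prefix = 22 + 1 = 23
Each subnet has 512 addresses
  170.253.80.0/23
  170.253.82.0/23
Subnets: 170.253.80.0/23, 170.253.82.0/23


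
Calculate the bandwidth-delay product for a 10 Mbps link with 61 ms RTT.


BDP = bandwidth * RTT
= 10 Mbps * 61 ms
= 10 * 1e6 * 61 / 1000 bits
= 610000 bits
= 76250 bytes
= 74.4629 KB
BDP = 610000 bits (76250 bytes)


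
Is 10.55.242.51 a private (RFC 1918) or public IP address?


RFC 1918 private ranges:
  10.0.0.0/8 (10.0.0.0 - 10.255.255.255)
  172.16.0.0/12 (172.16.0.0 - 172.31.255.255)
  192.168.0.0/16 (192.168.0.0 - 192.168.255.255)
Private (in 10.0.0.0/8)


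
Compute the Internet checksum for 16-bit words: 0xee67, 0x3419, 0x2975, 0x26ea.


Sum all words (with carry folding):
+ 0xee67 = 0xee67
+ 0x3419 = 0x2281
+ 0x2975 = 0x4bf6
+ 0x26ea = 0x72e0
One's complement: ~0x72e0
Checksum = 0x8d1f


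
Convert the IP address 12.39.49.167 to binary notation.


12 = 00001100
39 = 00100111
49 = 00110001
167 = 10100111
Binary: 00001100.00100111.00110001.10100111


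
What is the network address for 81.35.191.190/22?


IP:   01010001.00100011.10111111.10111110
Mask: 11111111.11111111.11111100.00000000
AND operation:
Net:  01010001.00100011.10111100.00000000
Network: 81.35.188.0/22


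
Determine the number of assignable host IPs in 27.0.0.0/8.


Host bits = 32 - 8 = 24
Total addresses = 2^24 = 16777216
Usable = total - 2 (network and broadcast)
Usable hosts: 16777214


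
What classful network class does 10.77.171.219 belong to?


First octet: 10
Binary: 00001010
0xxxxxxx -> Class A (1-126)
Class A, default mask 255.0.0.0 (/8)


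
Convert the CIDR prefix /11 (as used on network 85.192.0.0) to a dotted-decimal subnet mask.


/11 means 11 network bits, 21 host bits
Binary: 11111111111000000000000000000000
Mask: 255.224.0.0


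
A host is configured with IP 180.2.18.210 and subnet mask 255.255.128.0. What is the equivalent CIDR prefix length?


Binary: 11111111.11111111.10000000.00000000
Count leading 1s
Prefix: /17


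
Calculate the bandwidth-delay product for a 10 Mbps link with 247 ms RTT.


BDP = bandwidth * RTT
= 10 Mbps * 247 ms
= 10 * 1e6 * 247 / 1000 bits
= 2470000 bits
= 308750 bytes
= 301.5137 KB
BDP = 2470000 bits (308750 bytes)


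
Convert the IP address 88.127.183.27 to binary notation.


88 = 01011000
127 = 01111111
183 = 10110111
27 = 00011011
Binary: 01011000.01111111.10110111.00011011


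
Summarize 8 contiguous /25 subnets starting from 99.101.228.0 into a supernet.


Original prefix: /25
Number of subnets: 8 = 2^3
New prefix = 25 - 3 = 22
Supernet: 99.101.228.0/22


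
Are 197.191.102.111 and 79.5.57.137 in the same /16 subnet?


Mask: 255.255.0.0
197.191.102.111 AND mask = 197.191.0.0
79.5.57.137 AND mask = 79.5.0.0
No, different subnets (197.191.0.0 vs 79.5.0.0)


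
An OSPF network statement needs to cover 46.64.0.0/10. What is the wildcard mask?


Subnet mask: 255.192.0.0
Wildcard = 255.255.255.255 - subnet mask
255 - 255 = 0
255 - 192 = 63
255 - 0 = 255
255 - 0 = 255
Wildcard: 0.63.255.255


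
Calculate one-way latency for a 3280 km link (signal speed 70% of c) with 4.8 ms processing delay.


Speed = 0.7 * 3e5 km/s = 210000 km/s
Propagation delay = 3280 / 210000 = 0.0156 s = 15.619 ms
Processing delay = 4.8 ms
Total one-way latency = 20.419 ms


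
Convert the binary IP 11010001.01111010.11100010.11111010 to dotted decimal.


11010001 = 209
01111010 = 122
11100010 = 226
11111010 = 250
IP: 209.122.226.250


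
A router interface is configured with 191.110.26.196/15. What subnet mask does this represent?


/15 means 15 network bits, 17 host bits
Binary: 11111111111111100000000000000000
Mask: 255.254.0.0


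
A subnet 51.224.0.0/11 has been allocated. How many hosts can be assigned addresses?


Host bits = 32 - 11 = 21
Total addresses = 2^21 = 2097152
Usable = total - 2 (network and broadcast)
Usable hosts: 2097150


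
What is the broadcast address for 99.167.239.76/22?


Network: 99.167.236.0/22
Host bits = 10
Set all host bits to 1:
Broadcast: 99.167.239.255


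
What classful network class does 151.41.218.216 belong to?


First octet: 151
Binary: 10010111
10xxxxxx -> Class B (128-191)
Class B, default mask 255.255.0.0 (/16)


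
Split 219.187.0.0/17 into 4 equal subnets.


New prefix = 17 + 2 = 19
Each subnet has 8192 addresses
  219.187.0.0/19
  219.187.32.0/19
  219.187.64.0/19
  219.187.96.0/19
Subnets: 219.187.0.0/19, 219.187.32.0/19, 219.187.64.0/19, 219.187.96.0/19
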